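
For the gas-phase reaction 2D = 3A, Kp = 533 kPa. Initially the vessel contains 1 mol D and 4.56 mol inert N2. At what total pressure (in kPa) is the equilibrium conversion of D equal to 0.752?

Let X = conversion of D (basis 1 mol D); extent of reaction ξ = 0.5X.
Mole table: n_D = 1 − X; n_A = 1.5X; n_I = 4.56 (inert).
Total moles n_T = 5.56 + 0.5X.
Kp = p_A^3 / (p_D^2) with p_i = (n_i/n_T)·P.
At X = 0.752: the mole-fraction product g(X) = Π y_i^ν_i = 3.931. Since Kp = g(X)·P^{1}, P = (Kp/g)^(1/1) = (533/3.931)^(1/1) = 136 kPa.

P = 136 kPa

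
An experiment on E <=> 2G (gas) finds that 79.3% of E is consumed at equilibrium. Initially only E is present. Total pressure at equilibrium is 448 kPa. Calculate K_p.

K_p = 3.04e+03 kPa

Basis: 1 mol E initially; let X = conversion of E. Extent ξ = X.
Moles: n_E = 1 − X; n_G = 2X.
n_T = Σnᵢ = 1 + X.
At X = 0.793: n_E = 0.207, n_G = 1.59, n_T = 1.79.
p_i = (n_i/n_T)·P. K_p = p_G^2 / (p_E) = 3.04e+03 kPa.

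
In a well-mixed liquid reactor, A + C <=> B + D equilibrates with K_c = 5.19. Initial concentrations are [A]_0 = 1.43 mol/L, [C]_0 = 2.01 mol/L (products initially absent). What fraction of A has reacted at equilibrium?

X = 0.798

Let X = conversion of A; extent ξ = 1.43·X mol/L.
Concentrations: [A] = 1.43 − 1.43X; [C] = 2.01 − 1.43X; [B] = 1.43X; [D] = 1.43X.
K_c = [B] [D] / ([A] [C]).
This equals 5.19 at X = 0.798 (the root in 0 < X < 1).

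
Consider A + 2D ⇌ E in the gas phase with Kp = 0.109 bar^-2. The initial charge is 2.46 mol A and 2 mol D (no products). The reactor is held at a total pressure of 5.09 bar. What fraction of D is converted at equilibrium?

X = 0.485

Basis: 2 mol D initially; let X = conversion of D. Extent ξ = X.
Moles: n_A = 2.46 − X; n_D = 2 − 2X; n_E = X.
Summing: n_T = 4.46 − 2X.
Mole fractions y_i = n_i/n_T; Kp = p_E / (p_A p_D^2) with p_i = y_i·P.
Substituting and setting equal to 0.109 bar^-2 gives a polynomial in X; the root in (0,1) is X = 0.485.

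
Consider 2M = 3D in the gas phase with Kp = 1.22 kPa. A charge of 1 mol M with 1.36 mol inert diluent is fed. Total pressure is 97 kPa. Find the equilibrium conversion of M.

Basis: 1 mol M initially; let X = conversion of M. Extent ξ = 0.5X.
Moles: n_M = 1 − X; n_D = 1.5X; n_I = 1.36 (inert).
Total moles n_T = 2.36 + 0.5X.
Mole fractions y_i = n_i/n_T; Kp = p_D^3 / (p_M^2) with p_i = y_i·P.
Setting this equal to 1.22 kPa and taking the physical root (0 < X < 1) gives X = 0.183.

X = 0.183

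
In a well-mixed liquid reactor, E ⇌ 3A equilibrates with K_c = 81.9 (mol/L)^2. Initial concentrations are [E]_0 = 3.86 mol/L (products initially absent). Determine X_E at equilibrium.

X = 0.475

Let X = conversion of E; extent ξ = 3.86·X mol/L.
Concentrations: [E] = 3.86 − 3.86X; [A] = 11.6X.
K_c = [A]^3 / ([E]).
Solving K_c = 81.9 for X ∈ (0,1): X = 0.475.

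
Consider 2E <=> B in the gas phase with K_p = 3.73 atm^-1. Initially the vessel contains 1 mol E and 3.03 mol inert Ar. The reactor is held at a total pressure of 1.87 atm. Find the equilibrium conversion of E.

Take 1 mol E as basis and let X be its fractional conversion, so ξ = 0.5X.
At extent ξ: n_E = 1 − X; n_B = 0.5X; n_I = 3.03 (inert).
Summing: n_T = 4.03 − 0.5X.
With p_i = (n_i/n_T)P, K_p = p_B / (p_E^2).
This yields a degree-2 equation in X; solving on (0,1), X = 0.600.

X = 0.600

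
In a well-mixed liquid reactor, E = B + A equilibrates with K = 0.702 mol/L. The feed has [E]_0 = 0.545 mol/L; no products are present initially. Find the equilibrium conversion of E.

X = 0.661

Let X = conversion of E; extent ξ = 0.545·X mol/L.
Concentrations: [E] = 0.545 − 0.545X; [B] = 0.545X; [A] = 0.545X.
K = [B] [A] / ([E]).
This equals 0.702 at X = 0.661 (the root in 0 < X < 1).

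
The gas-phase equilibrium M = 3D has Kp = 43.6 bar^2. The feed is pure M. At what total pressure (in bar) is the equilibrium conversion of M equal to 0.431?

Take 1 mol M as basis and let X be its fractional conversion, so ξ = X.
Species balance: n_M = 1 − X; n_D = 3X.
n_T = Σnᵢ = 1 + 2X.
Kp = p_D^3 / (p_M) with p_i = (n_i/n_T)·P.
At X = 0.431: the mole-fraction product g(X) = Π y_i^ν_i = 1.096. Since Kp = g(X)·P^{2}, P = (Kp/g)^(1/2) = (43.6/1.096)^(1/2) = 6.31 bar.

P = 6.31 bar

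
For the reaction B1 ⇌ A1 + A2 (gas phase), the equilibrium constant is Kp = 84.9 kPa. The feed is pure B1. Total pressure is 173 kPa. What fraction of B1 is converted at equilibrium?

Basis: 1 mol B1 initially; let X = conversion of B1. Extent ξ = X.
At extent ξ: n_B1 = 1 − X; n_A1 = X; n_A2 = X.
Summing: n_T = 1 + X.
y_i = n_i/n_T, p_i = y_i·P. Kp = p_A1 p_A2 / (p_B1).
This yields a degree-2 equation in X; solving on (0,1), X = 0.574.

X = 0.574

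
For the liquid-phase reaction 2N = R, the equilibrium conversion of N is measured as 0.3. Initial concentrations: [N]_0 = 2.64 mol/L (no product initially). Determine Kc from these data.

Kc = 0.116 L/mol

Let X = conversion of N.
Concentrations: [N] = 2.64 − 2.64X; [R] = 1.32X.
At X = 0.3: [N] = 1.85, [R] = 0.396.
Kc = [R] / ([N]^2) = 0.116 L/mol.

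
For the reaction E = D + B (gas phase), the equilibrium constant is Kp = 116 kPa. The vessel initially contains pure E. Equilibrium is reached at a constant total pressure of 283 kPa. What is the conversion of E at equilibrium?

X = 0.539

Take 1 mol E as basis and let X be its fractional conversion, so ξ = X.
Mole table: n_E = 1 − X; n_D = X; n_B = X.
Total moles n_T = 1 + X.
With p_i = (n_i/n_T)P, Kp = p_D p_B / (p_E).
This yields a degree-2 equation in X; solving on (0,1), X = 0.539.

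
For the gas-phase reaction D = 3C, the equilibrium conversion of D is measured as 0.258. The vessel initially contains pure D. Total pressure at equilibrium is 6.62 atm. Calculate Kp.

Take 1 mol D as basis and let X be its fractional conversion, so ξ = X.
Mole table: n_D = 1 − X; n_C = 3X.
Summing: n_T = 1 + 2X.
At X = 0.258: n_D = 0.742, n_C = 0.774, n_T = 1.52.
p_i = (n_i/n_T)·P. Kp = p_C^3 / (p_D) = 11.9 atm^2.

Kp = 11.9 atm^2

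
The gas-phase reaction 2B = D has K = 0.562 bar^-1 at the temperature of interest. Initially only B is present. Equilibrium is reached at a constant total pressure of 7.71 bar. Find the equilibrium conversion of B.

Basis: 1 mol B initially; let X = conversion of B. Extent ξ = 0.5X.
At extent ξ: n_B = 1 − X; n_D = 0.5X.
Total moles n_T = 1 − 0.5X.
Mole fractions y_i = n_i/n_T; K = p_D / (p_B^2) with p_i = y_i·P.
This yields a degree-2 equation in X; solving on (0,1), X = 0.766.

X = 0.766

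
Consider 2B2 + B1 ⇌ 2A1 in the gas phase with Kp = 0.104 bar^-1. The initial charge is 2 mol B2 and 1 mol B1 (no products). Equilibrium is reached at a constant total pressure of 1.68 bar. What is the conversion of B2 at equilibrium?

Let X = conversion of B2 (basis 2 mol B2); extent of reaction ξ = X.
Moles: n_B2 = 2 − 2X; n_B1 = 1 − X; n_A1 = 2X.
Total moles n_T = 3 − X.
Mole fractions y_i = n_i/n_T; Kp = p_A1^2 / (p_B2^2 p_B1) with p_i = y_i·P.
Substituting and setting equal to 0.104 bar^-1 gives a polynomial in X; the root in (0,1) is X = 0.184.

X = 0.184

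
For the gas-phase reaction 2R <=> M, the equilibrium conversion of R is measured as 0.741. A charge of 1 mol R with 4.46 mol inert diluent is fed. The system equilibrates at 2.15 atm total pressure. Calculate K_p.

K_p = 13.1 atm^-1

Let X = conversion of R (basis 1 mol R); extent of reaction ξ = 0.5X.
Species balance: n_R = 1 − X; n_M = 0.5X; n_I = 4.46 (inert).
n_T = Σnᵢ = 5.46 − 0.5X.
At X = 0.741: n_R = 0.259, n_M = 0.37, n_T = 5.09.
p_i = (n_i/n_T)·P. K_p = p_M / (p_R^2) = 13.1 atm^-1.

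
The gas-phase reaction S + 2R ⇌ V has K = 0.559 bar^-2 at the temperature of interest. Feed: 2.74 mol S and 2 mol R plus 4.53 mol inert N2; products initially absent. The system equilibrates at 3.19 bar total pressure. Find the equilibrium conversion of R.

Let X = conversion of R (basis 2 mol R); extent of reaction ξ = X.
Species balance: n_S = 2.74 − X; n_R = 2 − 2X; n_V = X; n_I = 4.53 (inert).
Total moles n_T = 9.27 − 2X.
y_i = n_i/n_T, p_i = y_i·P. K = p_V / (p_S p_R^2).
Equating to 0.559 bar^-2 and solving on 0 < X < 1: X = 0.331.

X = 0.331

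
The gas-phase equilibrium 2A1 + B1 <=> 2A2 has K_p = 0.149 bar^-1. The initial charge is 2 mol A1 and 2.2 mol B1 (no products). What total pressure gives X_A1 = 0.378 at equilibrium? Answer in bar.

Take 2 mol A1 as basis and let X be its fractional conversion, so ξ = X.
At extent ξ: n_A1 = 2 − 2X; n_B1 = 2.2 − X; n_A2 = 2X.
n_T = Σnᵢ = 4.2 − X.
K_p = p_A2^2 / (p_A1^2 p_B1) with p_i = (n_i/n_T)·P.
At X = 0.378: the mole-fraction product g(X) = Π y_i^ν_i = 0.7747. Since K_p = g(X)·P^{-1}, P = (g/K_p)^(1/1) = (0.7747/0.149)^(1/1) = 5.2 bar.

P = 5.2 bar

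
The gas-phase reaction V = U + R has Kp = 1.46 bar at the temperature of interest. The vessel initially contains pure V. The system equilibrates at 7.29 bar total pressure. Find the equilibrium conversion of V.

Basis: 1 mol V initially; let X = conversion of V. Extent ξ = X.
Species balance: n_V = 1 − X; n_U = X; n_R = X.
n_T = Σnᵢ = 1 + X.
Mole fractions y_i = n_i/n_T; Kp = p_U p_R / (p_V) with p_i = y_i·P.
Setting this equal to 1.46 bar and taking the physical root (0 < X < 1) gives X = 0.408.

X = 0.408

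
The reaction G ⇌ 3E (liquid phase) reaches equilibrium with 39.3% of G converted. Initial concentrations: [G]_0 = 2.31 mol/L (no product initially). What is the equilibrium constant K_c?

K_c = 14.4 (mol/L)^2

Let X = conversion of G.
Concentrations: [G] = 2.31 − 2.31X; [E] = 6.93X.
At X = 0.393: [G] = 1.4, [E] = 2.72.
K_c = [E]^3 / ([G]) = 14.4 (mol/L)^2.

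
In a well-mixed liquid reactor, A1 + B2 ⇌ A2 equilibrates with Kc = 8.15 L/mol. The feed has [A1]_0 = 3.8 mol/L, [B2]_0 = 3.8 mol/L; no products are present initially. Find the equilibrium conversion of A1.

Let X = conversion of A1; extent ξ = 3.8·X mol/L.
Concentrations: [A1] = 3.8 − 3.8X; [B2] = 3.8 − 3.8X; [A2] = 3.8X.
Kc = [A2] / ([A1] [B2]).
Solving Kc = 8.15 for X ∈ (0,1): X = 0.836.

X = 0.836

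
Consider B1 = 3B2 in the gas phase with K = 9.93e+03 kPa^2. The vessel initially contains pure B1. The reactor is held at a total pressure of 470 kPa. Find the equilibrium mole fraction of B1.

Basis: 1 mol B1 initially; let X = conversion of B1. Extent ξ = X.
Species balance: n_B1 = 1 − X; n_B2 = 3X.
Summing: n_T = 1 + 2X.
Mole fractions y_i = n_i/n_T; K = p_B2^3 / (p_B1) with p_i = y_i·P.
Equating to 9.93e+03 kPa^2 and solving on 0 < X < 1: X = 0.132.
Then n_B1 = 0.868, n_T = 1.26, so y_B1 = 0.686.

y_B1 = 0.686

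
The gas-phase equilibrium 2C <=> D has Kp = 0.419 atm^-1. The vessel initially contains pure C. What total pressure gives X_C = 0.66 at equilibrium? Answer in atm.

P = 4.56 atm

Take 1 mol C as basis and let X be its fractional conversion, so ξ = 0.5X.
At extent ξ: n_C = 1 − X; n_D = 0.5X.
Total moles n_T = 1 − 0.5X.
Kp = p_D / (p_C^2) with p_i = (n_i/n_T)·P.
At X = 0.66: the mole-fraction product g(X) = Π y_i^ν_i = 1.913. Since Kp = g(X)·P^{-1}, P = (g/Kp)^(1/1) = (1.913/0.419)^(1/1) = 4.56 atm.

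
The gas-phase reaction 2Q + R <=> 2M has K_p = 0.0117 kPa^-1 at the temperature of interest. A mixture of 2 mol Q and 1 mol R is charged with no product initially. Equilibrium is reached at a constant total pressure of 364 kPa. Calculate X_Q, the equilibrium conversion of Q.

Basis: 2 mol Q initially; let X = conversion of Q. Extent ξ = X.
At extent ξ: n_Q = 2 − 2X; n_R = 1 − X; n_M = 2X.
Summing: n_T = 3 − X.
Mole fractions y_i = n_i/n_T; K_p = p_M^2 / (p_Q^2 p_R) with p_i = y_i·P.
Setting this equal to 0.0117 kPa^-1 and taking the physical root (0 < X < 1) gives X = 0.483.

X = 0.483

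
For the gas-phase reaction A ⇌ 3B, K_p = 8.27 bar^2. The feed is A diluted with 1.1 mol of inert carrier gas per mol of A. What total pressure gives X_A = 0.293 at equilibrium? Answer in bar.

P = 7.88 bar

Basis: 1 mol A initially; let X = conversion of A. Extent ξ = X.
Moles: n_A = 1 − X; n_B = 3X; n_I = 1.1 (inert).
Summing: n_T = 2.1 + 2X.
K_p = p_B^3 / (p_A) with p_i = (n_i/n_T)·P.
At X = 0.293: the mole-fraction product g(X) = Π y_i^ν_i = 0.1331. Since K_p = g(X)·P^{2}, P = (K_p/g)^(1/2) = (8.27/0.1331)^(1/2) = 7.88 bar.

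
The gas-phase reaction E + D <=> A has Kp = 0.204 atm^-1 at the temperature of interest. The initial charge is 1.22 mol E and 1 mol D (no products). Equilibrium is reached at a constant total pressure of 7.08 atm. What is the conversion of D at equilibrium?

Take 1 mol D as basis and let X be its fractional conversion, so ξ = X.
At extent ξ: n_E = 1.22 − X; n_D = 1 − X; n_A = X.
Summing: n_T = 2.22 − X.
With p_i = (n_i/n_T)P, Kp = p_A / (p_E p_D).
Setting this equal to 0.204 atm^-1 and taking the physical root (0 < X < 1) gives X = 0.395.

X = 0.395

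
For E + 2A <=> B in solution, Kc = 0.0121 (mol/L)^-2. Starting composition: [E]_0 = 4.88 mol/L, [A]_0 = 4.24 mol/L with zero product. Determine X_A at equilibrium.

Let X = conversion of A; extent ξ = 4.24X/2 mol/L.
Concentrations: [E] = 4.88 − 2.12X; [A] = 4.24 − 4.24X; [B] = 2.12X.
Kc = [B] / ([E] [A]^2).
Equating to 0.0121 (mol/L)^-2: the physical root is X = 0.251.

X = 0.251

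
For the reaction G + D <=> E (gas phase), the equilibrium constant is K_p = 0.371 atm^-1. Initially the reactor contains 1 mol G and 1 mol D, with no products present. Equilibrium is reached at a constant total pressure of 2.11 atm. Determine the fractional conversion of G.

X = 0.251

Take 1 mol G as basis and let X be its fractional conversion, so ξ = X.
Moles: n_G = 1 − X; n_D = 1 − X; n_E = X.
n_T = Σnᵢ = 2 − X.
y_i = n_i/n_T, p_i = y_i·P. K_p = p_E / (p_G p_D).
Setting this equal to 0.371 atm^-1 and taking the physical root (0 < X < 1) gives X = 0.251.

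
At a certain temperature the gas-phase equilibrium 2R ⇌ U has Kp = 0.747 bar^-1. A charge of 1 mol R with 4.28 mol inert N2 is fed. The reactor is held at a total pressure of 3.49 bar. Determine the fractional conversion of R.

X = 0.386

Let X = conversion of R (basis 1 mol R); extent of reaction ξ = 0.5X.
Mole table: n_R = 1 − X; n_U = 0.5X; n_I = 4.28 (inert).
Total moles n_T = 5.28 − 0.5X.
Mole fractions y_i = n_i/n_T; Kp = p_U / (p_R^2) with p_i = y_i·P.
This yields a degree-2 equation in X; solving on (0,1), X = 0.386.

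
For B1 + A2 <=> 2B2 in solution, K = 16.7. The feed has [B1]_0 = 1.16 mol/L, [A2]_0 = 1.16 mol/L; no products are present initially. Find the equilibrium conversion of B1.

X = 0.671

Let X = conversion of B1; extent ξ = 1.16·X mol/L.
Concentrations: [B1] = 1.16 − 1.16X; [A2] = 1.16 − 1.16X; [B2] = 2.32X.
K = [B2]^2 / ([B1] [A2]).
Equating to 16.7: the physical root is X = 0.671.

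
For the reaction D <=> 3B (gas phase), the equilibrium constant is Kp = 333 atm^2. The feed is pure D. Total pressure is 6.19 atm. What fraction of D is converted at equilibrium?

Let X = conversion of D (basis 1 mol D); extent of reaction ξ = X.
Species balance: n_D = 1 − X; n_B = 3X.
Total moles n_T = 1 + 2X.
Mole fractions y_i = n_i/n_T; Kp = p_B^3 / (p_D) with p_i = y_i·P.
Equating to 333 atm^2 and solving on 0 < X < 1: X = 0.777.

X = 0.777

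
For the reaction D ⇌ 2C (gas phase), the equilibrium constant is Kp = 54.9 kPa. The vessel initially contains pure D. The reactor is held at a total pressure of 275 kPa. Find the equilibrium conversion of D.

X = 0.218

Basis: 1 mol D initially; let X = conversion of D. Extent ξ = X.
Moles: n_D = 1 − X; n_C = 2X.
n_T = Σnᵢ = 1 + X.
y_i = n_i/n_T, p_i = y_i·P. Kp = p_C^2 / (p_D).
Setting this equal to 54.9 kPa and taking the physical root (0 < X < 1) gives X = 0.218.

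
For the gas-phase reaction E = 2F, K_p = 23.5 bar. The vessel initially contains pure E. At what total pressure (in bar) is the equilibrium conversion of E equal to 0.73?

P = 5.15 bar

Let X = conversion of E (basis 1 mol E); extent of reaction ξ = X.
At extent ξ: n_E = 1 − X; n_F = 2X.
n_T = Σnᵢ = 1 + X.
K_p = p_F^2 / (p_E) with p_i = (n_i/n_T)·P.
At X = 0.73: the mole-fraction product g(X) = Π y_i^ν_i = 4.563. Since K_p = g(X)·P^{1}, P = (K_p/g)^(1/1) = (23.5/4.563)^(1/1) = 5.15 bar.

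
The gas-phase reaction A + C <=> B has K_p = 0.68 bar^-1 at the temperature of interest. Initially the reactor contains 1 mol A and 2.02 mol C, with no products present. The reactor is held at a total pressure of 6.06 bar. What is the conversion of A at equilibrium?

X = 0.701

Take 1 mol A as basis and let X be its fractional conversion, so ξ = X.
Mole table: n_A = 1 − X; n_C = 2.02 − X; n_B = X.
Summing: n_T = 3.02 − X.
y_i = n_i/n_T, p_i = y_i·P. K_p = p_B / (p_A p_C).
Equating to 0.68 bar^-1 and solving on 0 < X < 1: X = 0.701.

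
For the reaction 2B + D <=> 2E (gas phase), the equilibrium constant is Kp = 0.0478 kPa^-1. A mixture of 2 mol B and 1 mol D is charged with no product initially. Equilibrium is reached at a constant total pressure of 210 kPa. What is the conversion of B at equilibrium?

X = 0.571

Take 2 mol B as basis and let X be its fractional conversion, so ξ = X.
At extent ξ: n_B = 2 − 2X; n_D = 1 − X; n_E = 2X.
Total moles n_T = 3 − X.
Mole fractions y_i = n_i/n_T; Kp = p_E^2 / (p_B^2 p_D) with p_i = y_i·P.
Equating to 0.0478 kPa^-1 and solving on 0 < X < 1: X = 0.571.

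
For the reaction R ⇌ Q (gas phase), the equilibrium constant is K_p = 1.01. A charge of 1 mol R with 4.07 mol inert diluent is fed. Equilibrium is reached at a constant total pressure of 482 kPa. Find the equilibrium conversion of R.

Take 1 mol R as basis and let X be its fractional conversion, so ξ = X.
Species balance: n_R = 1 − X; n_Q = X; n_I = 4.07 (inert).
Total moles n_T = 5.07 (Δν = 0, constant).
y_i = n_i/n_T, p_i = y_i·P. K_p = p_Q / (p_R).
Substituting and setting equal to 1.01 gives a polynomial in X; the root in (0,1) is X = 0.502.

X = 0.502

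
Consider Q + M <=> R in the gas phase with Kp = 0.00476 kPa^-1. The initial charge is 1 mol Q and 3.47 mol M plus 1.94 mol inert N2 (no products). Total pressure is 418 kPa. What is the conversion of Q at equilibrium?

X = 0.500

Let X = conversion of Q (basis 1 mol Q); extent of reaction ξ = X.
Species balance: n_Q = 1 − X; n_M = 3.47 − X; n_R = X; n_I = 1.94 (inert).
Summing: n_T = 6.41 − X.
Mole fractions y_i = n_i/n_T; Kp = p_R / (p_Q p_M) with p_i = y_i·P.
Substituting and setting equal to 0.00476 kPa^-1 gives a polynomial in X; the root in (0,1) is X = 0.500.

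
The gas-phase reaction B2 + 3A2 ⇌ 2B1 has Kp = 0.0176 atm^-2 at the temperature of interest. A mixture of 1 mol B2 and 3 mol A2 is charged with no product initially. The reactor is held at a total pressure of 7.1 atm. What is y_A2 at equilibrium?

Let X = conversion of B2 (basis 1 mol B2); extent of reaction ξ = X.
At extent ξ: n_B2 = 1 − X; n_A2 = 3 − 3X; n_B1 = 2X.
n_T = Σnᵢ = 4 − 2X.
With p_i = (n_i/n_T)P, Kp = p_B1^2 / (p_B2 p_A2^3).
Setting this equal to 0.0176 atm^-2 and taking the physical root (0 < X < 1) gives X = 0.329.
Then n_A2 = 2.01, n_T = 3.34, so y_A2 = 0.602.

y_A2 = 0.602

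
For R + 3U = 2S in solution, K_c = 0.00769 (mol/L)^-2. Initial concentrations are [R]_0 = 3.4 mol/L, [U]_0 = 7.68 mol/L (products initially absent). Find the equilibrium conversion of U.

X = 0.324

Let X = conversion of U; extent ξ = 7.68X/3 mol/L.
Concentrations: [R] = 3.4 − 2.56X; [U] = 7.68 − 7.68X; [S] = 5.12X.
K_c = [S]^2 / ([R] [U]^3).
Setting equal to 0.00769 and solving for X on (0,1) gives X = 0.324.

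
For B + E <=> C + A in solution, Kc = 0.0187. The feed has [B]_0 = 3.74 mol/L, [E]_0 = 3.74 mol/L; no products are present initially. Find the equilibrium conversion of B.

X = 0.120

Let X = conversion of B; extent ξ = 3.74·X mol/L.
Concentrations: [B] = 3.74 − 3.74X; [E] = 3.74 − 3.74X; [C] = 3.74X; [A] = 3.74X.
Kc = [C] [A] / ([B] [E]).
Solving Kc = 0.0187 for X ∈ (0,1): X = 0.120.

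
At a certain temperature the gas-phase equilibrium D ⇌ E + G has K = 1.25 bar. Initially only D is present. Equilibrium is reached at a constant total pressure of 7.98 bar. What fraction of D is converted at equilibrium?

Take 1 mol D as basis and let X be its fractional conversion, so ξ = X.
Mole table: n_D = 1 − X; n_E = X; n_G = X.
Total moles n_T = 1 + X.
With p_i = (n_i/n_T)P, K = p_E p_G / (p_D).
Setting this equal to 1.25 bar and taking the physical root (0 < X < 1) gives X = 0.368.

X = 0.368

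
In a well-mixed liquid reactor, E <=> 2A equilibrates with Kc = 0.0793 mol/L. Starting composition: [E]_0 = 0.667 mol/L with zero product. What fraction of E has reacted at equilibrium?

Let X = conversion of E; extent ξ = 0.667·X mol/L.
Concentrations: [E] = 0.667 − 0.667X; [A] = 1.33X.
Kc = [A]^2 / ([E]).
Equating to 0.0793 mol/L: the physical root is X = 0.158.

X = 0.158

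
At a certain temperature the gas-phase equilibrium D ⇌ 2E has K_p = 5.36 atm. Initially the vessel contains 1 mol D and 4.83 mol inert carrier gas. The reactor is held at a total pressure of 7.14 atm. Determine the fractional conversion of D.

Take 1 mol D as basis and let X be its fractional conversion, so ξ = X.
Species balance: n_D = 1 − X; n_E = 2X; n_I = 4.83 (inert).
Summing: n_T = 5.83 + X.
Mole fractions y_i = n_i/n_T; K_p = p_E^2 / (p_D) with p_i = y_i·P.
Substituting and setting equal to 5.36 atm gives a polynomial in X; the root in (0,1) is X = 0.651.

X = 0.651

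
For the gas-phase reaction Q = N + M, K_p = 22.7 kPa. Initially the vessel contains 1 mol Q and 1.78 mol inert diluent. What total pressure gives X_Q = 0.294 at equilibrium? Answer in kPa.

P = 570 kPa

Let X = conversion of Q (basis 1 mol Q); extent of reaction ξ = X.
At extent ξ: n_Q = 1 − X; n_N = X; n_M = X; n_I = 1.78 (inert).
Total moles n_T = 2.78 + X.
K_p = p_N p_M / (p_Q) with p_i = (n_i/n_T)·P.
At X = 0.294: the mole-fraction product g(X) = Π y_i^ν_i = 0.03983. Since K_p = g(X)·P^{1}, P = (K_p/g)^(1/1) = (22.7/0.03983)^(1/1) = 570 kPa.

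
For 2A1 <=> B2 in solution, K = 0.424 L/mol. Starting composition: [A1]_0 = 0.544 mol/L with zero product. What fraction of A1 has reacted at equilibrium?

X = 0.256

Let X = conversion of A1; extent ξ = 0.544X/2 mol/L.
Concentrations: [A1] = 0.544 − 0.544X; [B2] = 0.272X.
K = [B2] / ([A1]^2).
This equals 0.424 at X = 0.256 (the root in 0 < X < 1).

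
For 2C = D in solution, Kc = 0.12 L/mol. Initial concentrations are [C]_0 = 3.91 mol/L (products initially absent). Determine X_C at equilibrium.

X = 0.371

Let X = conversion of C; extent ξ = 3.91X/2 mol/L.
Concentrations: [C] = 3.91 − 3.91X; [D] = 1.96X.
Kc = [D] / ([C]^2).
This equals 0.12 at X = 0.371 (the root in 0 < X < 1).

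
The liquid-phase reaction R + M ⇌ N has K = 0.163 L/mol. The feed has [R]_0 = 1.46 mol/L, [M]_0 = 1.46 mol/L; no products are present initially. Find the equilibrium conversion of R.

X = 0.166

Let X = conversion of R; extent ξ = 1.46·X mol/L.
Concentrations: [R] = 1.46 − 1.46X; [M] = 1.46 − 1.46X; [N] = 1.46X.
K = [N] / ([R] [M]).
Equating to 0.163 L/mol: the physical root is X = 0.166.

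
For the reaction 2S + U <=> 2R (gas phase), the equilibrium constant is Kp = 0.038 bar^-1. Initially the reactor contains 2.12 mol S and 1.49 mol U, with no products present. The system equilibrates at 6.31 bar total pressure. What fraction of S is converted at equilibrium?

X = 0.230

Take 2.12 mol S as basis and let X be its fractional conversion, so ξ = 1.06X.
Mole table: n_S = 2.12 − 2.12X; n_U = 1.49 − 1.06X; n_R = 2.12X.
Summing: n_T = 3.61 − 1.06X.
With p_i = (n_i/n_T)P, Kp = p_R^2 / (p_S^2 p_U).
Setting this equal to 0.038 bar^-1 and taking the physical root (0 < X < 1) gives X = 0.230.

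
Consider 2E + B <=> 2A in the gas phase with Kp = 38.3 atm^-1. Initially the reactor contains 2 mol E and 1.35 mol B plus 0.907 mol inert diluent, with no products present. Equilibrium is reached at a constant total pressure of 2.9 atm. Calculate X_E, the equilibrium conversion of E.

Basis: 2 mol E initially; let X = conversion of E. Extent ξ = X.
At extent ξ: n_E = 2 − 2X; n_B = 1.35 − X; n_A = 2X; n_I = 0.907 (inert).
n_T = Σnᵢ = 4.26 − X.
y_i = n_i/n_T, p_i = y_i·P. Kp = p_A^2 / (p_E^2 p_B).
Setting this equal to 38.3 atm^-1 and taking the physical root (0 < X < 1) gives X = 0.807.

X = 0.807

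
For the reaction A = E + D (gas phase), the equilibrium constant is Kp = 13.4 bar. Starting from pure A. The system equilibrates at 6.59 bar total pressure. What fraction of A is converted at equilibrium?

X = 0.819

Basis: 1 mol A initially; let X = conversion of A. Extent ξ = X.
Mole table: n_A = 1 − X; n_E = X; n_D = X.
Total moles n_T = 1 + X.
y_i = n_i/n_T, p_i = y_i·P. Kp = p_E p_D / (p_A).
Substituting and setting equal to 13.4 bar gives a polynomial in X; the root in (0,1) is X = 0.819.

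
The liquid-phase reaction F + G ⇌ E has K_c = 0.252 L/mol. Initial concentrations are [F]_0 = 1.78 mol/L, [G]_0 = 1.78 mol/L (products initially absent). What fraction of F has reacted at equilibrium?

Let X = conversion of F; extent ξ = 1.78·X mol/L.
Concentrations: [F] = 1.78 − 1.78X; [G] = 1.78 − 1.78X; [E] = 1.78X.
K_c = [E] / ([F] [G]).
Solving K_c = 0.252 for X ∈ (0,1): X = 0.251.

X = 0.251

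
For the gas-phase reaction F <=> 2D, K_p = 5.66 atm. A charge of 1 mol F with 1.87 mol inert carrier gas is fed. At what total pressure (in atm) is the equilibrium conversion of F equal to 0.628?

Take 1 mol F as basis and let X be its fractional conversion, so ξ = X.
Mole table: n_F = 1 − X; n_D = 2X; n_I = 1.87 (inert).
Total moles n_T = 2.87 + X.
K_p = p_D^2 / (p_F) with p_i = (n_i/n_T)·P.
At X = 0.628: the mole-fraction product g(X) = Π y_i^ν_i = 1.212. Since K_p = g(X)·P^{1}, P = (K_p/g)^(1/1) = (5.66/1.212)^(1/1) = 4.67 atm.

P = 4.67 atm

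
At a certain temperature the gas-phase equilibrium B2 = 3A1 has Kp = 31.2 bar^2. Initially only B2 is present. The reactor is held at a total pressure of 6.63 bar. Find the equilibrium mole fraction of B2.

Let X = conversion of B2 (basis 1 mol B2); extent of reaction ξ = X.
Mole table: n_B2 = 1 − X; n_A1 = 3X.
Summing: n_T = 1 + 2X.
With p_i = (n_i/n_T)P, Kp = p_A1^3 / (p_B2).
Substituting and setting equal to 31.2 bar^2 gives a polynomial in X; the root in (0,1) is X = 0.369.
Then n_B2 = 0.631, n_T = 1.74, so y_B2 = 0.363.

y_B2 = 0.363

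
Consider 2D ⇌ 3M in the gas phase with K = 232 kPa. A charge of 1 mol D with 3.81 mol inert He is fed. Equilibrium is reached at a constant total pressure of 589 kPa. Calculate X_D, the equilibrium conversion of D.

Basis: 1 mol D initially; let X = conversion of D. Extent ξ = 0.5X.
Mole table: n_D = 1 − X; n_M = 1.5X; n_I = 3.81 (inert).
Total moles n_T = 4.81 + 0.5X.
With p_i = (n_i/n_T)P, K = p_M^3 / (p_D^2).
This yields a degree-3 equation in X; solving on (0,1), X = 0.517.

X = 0.517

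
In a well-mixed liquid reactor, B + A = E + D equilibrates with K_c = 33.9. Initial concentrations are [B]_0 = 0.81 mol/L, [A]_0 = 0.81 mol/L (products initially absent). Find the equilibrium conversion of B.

Let X = conversion of B; extent ξ = 0.81·X mol/L.
Concentrations: [B] = 0.81 − 0.81X; [A] = 0.81 − 0.81X; [E] = 0.81X; [D] = 0.81X.
K_c = [E] [D] / ([B] [A]).
Setting equal to 33.9 and solving for X on (0,1) gives X = 0.853.

X = 0.853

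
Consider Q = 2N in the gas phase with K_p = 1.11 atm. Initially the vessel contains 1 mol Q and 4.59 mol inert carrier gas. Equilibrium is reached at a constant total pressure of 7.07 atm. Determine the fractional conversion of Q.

X = 0.381

Take 1 mol Q as basis and let X be its fractional conversion, so ξ = X.
Moles: n_Q = 1 − X; n_N = 2X; n_I = 4.59 (inert).
n_T = Σnᵢ = 5.59 + X.
Mole fractions y_i = n_i/n_T; K_p = p_N^2 / (p_Q) with p_i = y_i·P.
This yields a degree-2 equation in X; solving on (0,1), X = 0.381.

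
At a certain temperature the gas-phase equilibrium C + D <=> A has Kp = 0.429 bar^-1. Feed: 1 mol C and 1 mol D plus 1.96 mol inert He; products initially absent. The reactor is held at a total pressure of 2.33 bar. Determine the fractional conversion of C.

Take 1 mol C as basis and let X be its fractional conversion, so ξ = X.
Species balance: n_C = 1 − X; n_D = 1 − X; n_A = X; n_I = 1.96 (inert).
Summing: n_T = 3.96 − X.
Mole fractions y_i = n_i/n_T; Kp = p_A / (p_C p_D) with p_i = y_i·P.
This yields a degree-2 equation in X; solving on (0,1), X = 0.178.

X = 0.178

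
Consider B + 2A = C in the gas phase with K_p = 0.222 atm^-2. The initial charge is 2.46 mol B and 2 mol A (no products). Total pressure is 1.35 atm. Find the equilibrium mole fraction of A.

y_A = 0.407

Let X = conversion of A (basis 2 mol A); extent of reaction ξ = X.
Species balance: n_B = 2.46 − X; n_A = 2 − 2X; n_C = X.
Summing: n_T = 4.46 − 2X.
With p_i = (n_i/n_T)P, K_p = p_C / (p_B p_A^2).
Equating to 0.222 atm^-2 and solving on 0 < X < 1: X = 0.155.
Then n_A = 1.69, n_T = 4.15, so y_A = 0.407.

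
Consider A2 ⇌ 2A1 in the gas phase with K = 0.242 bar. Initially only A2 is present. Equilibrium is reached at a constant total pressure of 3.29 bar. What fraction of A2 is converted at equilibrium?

Let X = conversion of A2 (basis 1 mol A2); extent of reaction ξ = X.
Species balance: n_A2 = 1 − X; n_A1 = 2X.
Summing: n_T = 1 + X.
y_i = n_i/n_T, p_i = y_i·P. K = p_A1^2 / (p_A2).
Setting this equal to 0.242 bar and taking the physical root (0 < X < 1) gives X = 0.134.

X = 0.134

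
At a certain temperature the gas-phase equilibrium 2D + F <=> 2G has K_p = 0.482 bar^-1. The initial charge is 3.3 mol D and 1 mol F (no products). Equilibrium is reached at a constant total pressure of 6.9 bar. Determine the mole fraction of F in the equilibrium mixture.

y_F = 0.105

Take 1 mol F as basis and let X be its fractional conversion, so ξ = X.
Species balance: n_D = 3.3 − 2X; n_F = 1 − X; n_G = 2X.
Total moles n_T = 4.3 − X.
Mole fractions y_i = n_i/n_T; K_p = p_G^2 / (p_D^2 p_F) with p_i = y_i·P.
Substituting and setting equal to 0.482 bar^-1 gives a polynomial in X; the root in (0,1) is X = 0.613.
Then n_F = 0.387, n_T = 3.69, so y_F = 0.105.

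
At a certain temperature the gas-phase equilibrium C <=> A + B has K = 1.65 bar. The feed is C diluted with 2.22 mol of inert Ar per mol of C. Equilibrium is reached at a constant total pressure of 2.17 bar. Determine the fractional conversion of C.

X = 0.794

Basis: 1 mol C initially; let X = conversion of C. Extent ξ = X.
Mole table: n_C = 1 − X; n_A = X; n_B = X; n_I = 2.22 (inert).
Total moles n_T = 3.22 + X.
With p_i = (n_i/n_T)P, K = p_A p_B / (p_C).
Equating to 1.65 bar and solving on 0 < X < 1: X = 0.794.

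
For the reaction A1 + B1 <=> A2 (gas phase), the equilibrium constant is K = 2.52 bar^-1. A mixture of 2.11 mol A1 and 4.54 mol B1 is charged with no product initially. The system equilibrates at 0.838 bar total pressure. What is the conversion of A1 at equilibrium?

X = 0.564

Basis: 2.11 mol A1 initially; let X = conversion of A1. Extent ξ = 2.11X.
Moles: n_A1 = 2.11 − 2.11X; n_B1 = 4.54 − 2.11X; n_A2 = 2.11X.
Summing: n_T = 6.65 − 2.11X.
y_i = n_i/n_T, p_i = y_i·P. K = p_A2 / (p_A1 p_B1).
This yields a degree-2 equation in X; solving on (0,1), X = 0.564.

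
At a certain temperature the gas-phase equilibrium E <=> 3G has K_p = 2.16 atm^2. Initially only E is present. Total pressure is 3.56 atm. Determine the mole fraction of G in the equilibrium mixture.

Take 1 mol E as basis and let X be its fractional conversion, so ξ = X.
Species balance: n_E = 1 − X; n_G = 3X.
n_T = Σnᵢ = 1 + 2X.
Mole fractions y_i = n_i/n_T; K_p = p_G^3 / (p_E) with p_i = y_i·P.
Equating to 2.16 atm^2 and solving on 0 < X < 1: X = 0.217.
Then n_G = 0.65, n_T = 1.43, so y_G = 0.453.

y_G = 0.453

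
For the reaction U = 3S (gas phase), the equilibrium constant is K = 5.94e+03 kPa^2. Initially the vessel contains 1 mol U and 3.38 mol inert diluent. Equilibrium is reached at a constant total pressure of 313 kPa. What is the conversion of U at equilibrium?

Take 1 mol U as basis and let X be its fractional conversion, so ξ = X.
Moles: n_U = 1 − X; n_S = 3X; n_I = 3.38 (inert).
Total moles n_T = 4.38 + 2X.
y_i = n_i/n_T, p_i = y_i·P. K = p_S^3 / (p_U).
This yields a degree-3 equation in X; solving on (0,1), X = 0.336.

X = 0.336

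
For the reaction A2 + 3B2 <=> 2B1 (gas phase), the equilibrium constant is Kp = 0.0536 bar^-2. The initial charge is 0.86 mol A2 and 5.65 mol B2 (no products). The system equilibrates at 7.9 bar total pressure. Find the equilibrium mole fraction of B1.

y_B1 = 0.237

Let X = conversion of A2 (basis 0.86 mol A2); extent of reaction ξ = 0.86X.
Mole table: n_A2 = 0.86 − 0.86X; n_B2 = 5.65 − 2.58X; n_B1 = 1.72X.
Total moles n_T = 6.51 − 1.72X.
With p_i = (n_i/n_T)P, Kp = p_B1^2 / (p_A2 p_B2^3).
Equating to 0.0536 bar^-2 and solving on 0 < X < 1: X = 0.724.
Then n_B1 = 1.25, n_T = 5.26, so y_B1 = 0.237.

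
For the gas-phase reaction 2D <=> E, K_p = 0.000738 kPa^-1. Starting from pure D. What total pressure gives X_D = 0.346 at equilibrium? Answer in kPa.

Let X = conversion of D (basis 1 mol D); extent of reaction ξ = 0.5X.
Moles: n_D = 1 − X; n_E = 0.5X.
Summing: n_T = 1 − 0.5X.
K_p = p_E / (p_D^2) with p_i = (n_i/n_T)·P.
At X = 0.346: the mole-fraction product g(X) = Π y_i^ν_i = 0.3345. Since K_p = g(X)·P^{-1}, P = (g/K_p)^(1/1) = (0.3345/0.000738)^(1/1) = 453 kPa.

P = 453 kPa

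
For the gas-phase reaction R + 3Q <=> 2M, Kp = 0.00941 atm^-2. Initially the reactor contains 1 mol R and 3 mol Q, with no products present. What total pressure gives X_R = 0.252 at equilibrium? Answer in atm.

Let X = conversion of R (basis 1 mol R); extent of reaction ξ = X.
At extent ξ: n_R = 1 − X; n_Q = 3 − 3X; n_M = 2X.
Total moles n_T = 4 − 2X.
Kp = p_M^2 / (p_R p_Q^3) with p_i = (n_i/n_T)·P.
At X = 0.252: the mole-fraction product g(X) = Π y_i^ν_i = 0.3673. Since Kp = g(X)·P^{-2}, P = (g/Kp)^(1/2) = (0.3673/0.00941)^(1/2) = 6.25 atm.

P = 6.25 atm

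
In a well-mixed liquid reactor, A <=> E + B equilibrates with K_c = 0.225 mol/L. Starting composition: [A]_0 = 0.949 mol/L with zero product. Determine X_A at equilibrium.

Let X = conversion of A; extent ξ = 0.949·X mol/L.
Concentrations: [A] = 0.949 − 0.949X; [E] = 0.949X; [B] = 0.949X.
K_c = [E] [B] / ([A]).
Setting equal to 0.225 and solving for X on (0,1) gives X = 0.383.

X = 0.383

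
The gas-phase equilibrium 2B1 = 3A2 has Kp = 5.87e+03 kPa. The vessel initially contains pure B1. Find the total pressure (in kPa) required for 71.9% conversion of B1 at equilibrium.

P = 502 kPa

Let X = conversion of B1 (basis 1 mol B1); extent of reaction ξ = 0.5X.
Species balance: n_B1 = 1 − X; n_A2 = 1.5X.
n_T = Σnᵢ = 1 + 0.5X.
Kp = p_A2^3 / (p_B1^2) with p_i = (n_i/n_T)·P.
At X = 0.719: the mole-fraction product g(X) = Π y_i^ν_i = 11.69. Since Kp = g(X)·P^{1}, P = (Kp/g)^(1/1) = (5.87e+03/11.69)^(1/1) = 502 kPa.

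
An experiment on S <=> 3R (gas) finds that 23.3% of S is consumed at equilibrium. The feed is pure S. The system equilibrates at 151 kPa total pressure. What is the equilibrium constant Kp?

Let X = conversion of S (basis 1 mol S); extent of reaction ξ = X.
Mole table: n_S = 1 − X; n_R = 3X.
n_T = Σnᵢ = 1 + 2X.
At X = 0.233: n_S = 0.767, n_R = 0.699, n_T = 1.47.
p_i = (n_i/n_T)·P. Kp = p_R^3 / (p_S) = 4.72e+03 kPa^2.

Kp = 4.72e+03 kPa^2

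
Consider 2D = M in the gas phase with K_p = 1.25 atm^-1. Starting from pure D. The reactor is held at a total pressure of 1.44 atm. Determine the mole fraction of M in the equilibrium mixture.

Let X = conversion of D (basis 1 mol D); extent of reaction ξ = 0.5X.
Moles: n_D = 1 − X; n_M = 0.5X.
n_T = Σnᵢ = 1 − 0.5X.
y_i = n_i/n_T, p_i = y_i·P. K_p = p_M / (p_D^2).
Substituting and setting equal to 1.25 atm^-1 gives a polynomial in X; the root in (0,1) is X = 0.651.
Then n_M = 0.325, n_T = 0.675, so y_M = 0.482.

y_M = 0.482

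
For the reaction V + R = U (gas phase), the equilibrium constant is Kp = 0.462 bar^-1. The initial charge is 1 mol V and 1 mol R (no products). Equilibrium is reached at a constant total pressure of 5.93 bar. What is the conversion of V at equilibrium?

X = 0.483

Let X = conversion of V (basis 1 mol V); extent of reaction ξ = X.
Species balance: n_V = 1 − X; n_R = 1 − X; n_U = X.
Summing: n_T = 2 − X.
Mole fractions y_i = n_i/n_T; Kp = p_U / (p_V p_R) with p_i = y_i·P.
Substituting and setting equal to 0.462 bar^-1 gives a polynomial in X; the root in (0,1) is X = 0.483.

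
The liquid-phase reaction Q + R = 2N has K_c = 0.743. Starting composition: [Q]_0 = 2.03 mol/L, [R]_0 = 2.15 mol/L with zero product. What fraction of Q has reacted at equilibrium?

Let X = conversion of Q; extent ξ = 2.03·X mol/L.
Concentrations: [Q] = 2.03 − 2.03X; [R] = 2.15 − 2.03X; [N] = 4.06X.
K_c = [N]^2 / ([Q] [R]).
Solving K_c = 0.743 for X ∈ (0,1): X = 0.310.

X = 0.310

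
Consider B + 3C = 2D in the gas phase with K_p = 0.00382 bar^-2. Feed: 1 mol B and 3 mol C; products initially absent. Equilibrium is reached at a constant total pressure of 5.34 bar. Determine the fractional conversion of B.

X = 0.163

Let X = conversion of B (basis 1 mol B); extent of reaction ξ = X.
Mole table: n_B = 1 − X; n_C = 3 − 3X; n_D = 2X.
n_T = Σnᵢ = 4 − 2X.
y_i = n_i/n_T, p_i = y_i·P. K_p = p_D^2 / (p_B p_C^3).
This yields a degree-4 equation in X; solving on (0,1), X = 0.163.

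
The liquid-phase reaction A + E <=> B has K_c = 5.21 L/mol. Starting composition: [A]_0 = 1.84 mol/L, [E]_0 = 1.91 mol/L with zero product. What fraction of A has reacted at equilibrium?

Let X = conversion of A; extent ξ = 1.84·X mol/L.
Concentrations: [A] = 1.84 − 1.84X; [E] = 1.91 − 1.84X; [B] = 1.84X.
K_c = [B] / ([A] [E]).
This equals 5.21 at X = 0.740 (the root in 0 < X < 1).

X = 0.740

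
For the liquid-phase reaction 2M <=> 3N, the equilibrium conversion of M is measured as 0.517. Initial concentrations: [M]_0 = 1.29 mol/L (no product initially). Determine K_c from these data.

Let X = conversion of M.
Concentrations: [M] = 1.29 − 1.29X; [N] = 1.94X.
At X = 0.517: [M] = 0.623, [N] = 1.
K_c = [N]^3 / ([M]^2) = 2.58 mol/L.

K_c = 2.58 mol/L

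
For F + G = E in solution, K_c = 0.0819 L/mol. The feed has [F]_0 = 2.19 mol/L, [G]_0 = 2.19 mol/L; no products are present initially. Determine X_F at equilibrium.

X = 0.134

Let X = conversion of F; extent ξ = 2.19·X mol/L.
Concentrations: [F] = 2.19 − 2.19X; [G] = 2.19 − 2.19X; [E] = 2.19X.
K_c = [E] / ([F] [G]).
Setting equal to 0.0819 and solving for X on (0,1) gives X = 0.134.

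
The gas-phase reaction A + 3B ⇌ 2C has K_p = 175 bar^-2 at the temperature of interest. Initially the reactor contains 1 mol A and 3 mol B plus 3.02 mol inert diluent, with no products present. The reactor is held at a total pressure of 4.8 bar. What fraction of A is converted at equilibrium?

Take 1 mol A as basis and let X be its fractional conversion, so ξ = X.
Mole table: n_A = 1 − X; n_B = 3 − 3X; n_C = 2X; n_I = 3.02 (inert).
Summing: n_T = 7.02 − 2X.
y_i = n_i/n_T, p_i = y_i·P. K_p = p_C^2 / (p_A p_B^3).
This yields a degree-4 equation in X; solving on (0,1), X = 0.835.

X = 0.835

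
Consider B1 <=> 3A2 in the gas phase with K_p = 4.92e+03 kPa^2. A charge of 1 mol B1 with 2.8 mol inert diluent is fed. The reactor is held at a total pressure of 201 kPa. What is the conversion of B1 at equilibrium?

X = 0.387

Basis: 1 mol B1 initially; let X = conversion of B1. Extent ξ = X.
Mole table: n_B1 = 1 − X; n_A2 = 3X; n_I = 2.8 (inert).
Total moles n_T = 3.8 + 2X.
With p_i = (n_i/n_T)P, K_p = p_A2^3 / (p_B1).
This yields a degree-3 equation in X; solving on (0,1), X = 0.387.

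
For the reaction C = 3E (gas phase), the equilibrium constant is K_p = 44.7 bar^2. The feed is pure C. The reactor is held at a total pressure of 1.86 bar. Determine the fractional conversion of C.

X = 0.831

Take 1 mol C as basis and let X be its fractional conversion, so ξ = X.
Mole table: n_C = 1 − X; n_E = 3X.
n_T = Σnᵢ = 1 + 2X.
y_i = n_i/n_T, p_i = y_i·P. K_p = p_E^3 / (p_C).
Setting this equal to 44.7 bar^2 and taking the physical root (0 < X < 1) gives X = 0.831.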